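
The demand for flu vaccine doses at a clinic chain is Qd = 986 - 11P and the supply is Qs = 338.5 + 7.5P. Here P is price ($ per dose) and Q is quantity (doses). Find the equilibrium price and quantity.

P* = 35, Q* = 601

At equilibrium Qd = Qs, so 986 - 11P = 338.5 + 7.5P; collecting terms, 647.5 = 18.5P and P* = 35.
Substitute back: Q* = 986 - 11(35) = 601.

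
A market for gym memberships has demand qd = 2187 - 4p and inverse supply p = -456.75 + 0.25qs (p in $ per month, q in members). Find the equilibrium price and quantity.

In direct form, qs = 1827 + 4p.
At equilibrium qd = qs, so 2187 - 4p = 1827 + 4p; collecting terms, 360 = 8p and p* = 45.
Substitute back: q* = 2187 - 4(45) = 2007.

p* = 45, q* = 2007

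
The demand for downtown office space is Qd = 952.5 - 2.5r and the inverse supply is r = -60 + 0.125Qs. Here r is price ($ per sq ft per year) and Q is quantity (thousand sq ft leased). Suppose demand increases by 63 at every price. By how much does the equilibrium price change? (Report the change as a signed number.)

Rewriting in direct form: Qs = 480 + 8r.
At equilibrium Qd = Qs, so 952.5 - 2.5r = 480 + 8r; collecting terms, 472.5 = 10.5r and r* = 45.
Then Q* = 952.5 - 2.5(45) = 840.
After the shift, demand is Qd = 1015.5 - 2.5r.
New equilibrium: 535.5 = 10.5r, so r = 51 and Q = 888.
Δr = 51 - 45 = 6.

Δr = 6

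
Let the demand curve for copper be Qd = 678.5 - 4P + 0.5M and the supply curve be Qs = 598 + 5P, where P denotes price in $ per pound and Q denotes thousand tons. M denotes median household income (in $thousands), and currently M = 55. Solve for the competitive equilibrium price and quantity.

With M = 55, demand is Qd = 706 - 4P.
The market clears where 706 - 4P = 598 + 5P. Rearranging, 9P = 108, hence P* = 12.
Substitute back: Q* = 706 - 4(12) = 658.

P* = 12, Q* = 658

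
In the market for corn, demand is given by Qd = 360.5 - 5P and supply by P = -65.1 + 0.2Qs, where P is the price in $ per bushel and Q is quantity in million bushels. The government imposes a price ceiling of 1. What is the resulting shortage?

Shortage = 25

Rewriting in direct form: Qs = 325.5 + 5P.
At P = 1: Qd = 355.5 and Qs = 330.5.
Shortage = Qd - Qs = 355.5 - 330.5 = 25.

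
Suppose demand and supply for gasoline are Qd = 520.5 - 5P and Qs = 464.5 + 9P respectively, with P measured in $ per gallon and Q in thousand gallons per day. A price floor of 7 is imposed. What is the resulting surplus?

With P fixed at 7, quantity demanded is 485.5 and quantity supplied is 527.5.
Surplus = Qs - Qd = 527.5 - 485.5 = 42.

Surplus = 42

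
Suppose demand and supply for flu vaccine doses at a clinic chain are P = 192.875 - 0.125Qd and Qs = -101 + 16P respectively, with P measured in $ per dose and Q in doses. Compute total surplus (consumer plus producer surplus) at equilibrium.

Total surplus = 92814.84375

Rewriting in direct form: Qd = 1543 - 8P.
Equating demand and supply, 1543 - 8P = -101 + 16P gives 24P = 1644, so P* = 68.5.
From the demand curve, Q* = 1543 - 8(68.5) = 995.
Demand choke price = 192.875; supply choke price = 6.3125. CS = ½(192.875 - 68.5)(995) = 61876.5625; PS = ½(68.5 - 6.3125)(995) = 30938.28125. Total surplus = 92814.84375.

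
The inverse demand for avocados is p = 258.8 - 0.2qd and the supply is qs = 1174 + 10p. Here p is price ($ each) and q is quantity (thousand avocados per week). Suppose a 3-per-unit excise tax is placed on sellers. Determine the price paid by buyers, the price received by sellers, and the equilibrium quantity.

Inverting to quantity form: qd = 1294 - 5p.
With a tax of 3 on sellers, they supply based on the net price p_s = p_b - 3, so qs = 1144 + 10p_b.
Market clearing requires 1294 - 5p_b = 1144 + 10p_b; hence 150 = 15p_b and p_b = 10.
Then p_s = 10 - 3 = 7 and q = 1294 - 5(10) = 1244.

p_b = 10, p_s = 7, q = 1244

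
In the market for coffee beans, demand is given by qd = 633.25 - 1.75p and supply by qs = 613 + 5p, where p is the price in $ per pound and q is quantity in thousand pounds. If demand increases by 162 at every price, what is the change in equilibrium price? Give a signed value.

Δp = 24

Equating demand and supply, 633.25 - 1.75p = 613 + 5p gives 6.75p = 20.25, so p* = 3.
Then q* = 633.25 - 1.75(3) = 628.
After the shift, demand is qd = 795.25 - 1.75p.
New equilibrium: 182.25 = 6.75p, so p = 27 and q = 748.
Δp = 27 - 3 = 24.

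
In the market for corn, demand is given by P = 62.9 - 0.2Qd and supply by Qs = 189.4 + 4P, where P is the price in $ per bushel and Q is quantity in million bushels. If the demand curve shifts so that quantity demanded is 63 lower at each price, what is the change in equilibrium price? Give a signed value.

Rewriting in direct form: Qd = 314.5 - 5P.
Equating demand and supply, 314.5 - 5P = 189.4 + 4P gives 9P = 125.1, so P* = 13.9.
Then Q* = 314.5 - 5(13.9) = 245.
After the shift, demand is Qd = 251.5 - 5P.
New equilibrium: 62.1 = 9P, so P = 6.9 and Q = 217.
ΔP = 6.9 - 13.9 = -7.

ΔP = -7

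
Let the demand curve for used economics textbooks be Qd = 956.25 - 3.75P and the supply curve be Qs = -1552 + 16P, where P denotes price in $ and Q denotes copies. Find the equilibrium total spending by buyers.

The market clears where 956.25 - 3.75P = -1552 + 16P. Rearranging, 19.75P = 2508.25, hence P* = 127.
Substitute back: Q* = 956.25 - 3.75(127) = 480.
Total spending by buyers = P* × Q* = 127 × 480 = 60960.

Total spending by buyers = 60960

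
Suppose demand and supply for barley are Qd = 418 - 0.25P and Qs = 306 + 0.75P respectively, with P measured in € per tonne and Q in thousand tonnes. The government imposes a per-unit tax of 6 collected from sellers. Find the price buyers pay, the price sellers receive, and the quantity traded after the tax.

Sellers keep P_s = P_b - 6 per unit, so supply in terms of the buyer price is Qs = 301.5 + 0.75P_b.
Equate demand and the shifted supply: 418 - 0.25P_b = 301.5 + 0.75P_b, giving P_b = 116.5, so P_b = 116.5.
Then P_s = 116.5 - 6 = 110.5 and Q = 418 - 0.25(116.5) = 388.875.

P_b = 116.5, P_s = 110.5, Q = 388.875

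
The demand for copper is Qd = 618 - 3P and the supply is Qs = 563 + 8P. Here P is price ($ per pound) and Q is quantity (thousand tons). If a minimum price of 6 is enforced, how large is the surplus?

Surplus = 11

At P = 6: Qd = 600 and Qs = 611.
Surplus = Qs - Qd = 611 - 600 = 11.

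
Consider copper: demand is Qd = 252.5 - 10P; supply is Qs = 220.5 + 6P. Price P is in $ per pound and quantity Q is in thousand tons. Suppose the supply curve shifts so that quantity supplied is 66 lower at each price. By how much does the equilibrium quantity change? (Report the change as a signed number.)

ΔQ = -41.25

Set Qd = Qs: 252.5 - 10P = 220.5 + 6P, so 32 = 16P and P* = 2.
Plugging P* into demand: Q* = 252.5 - 10(2) = 232.5.
After the shift, supply is Qs = 154.5 + 6P.
The new intersection has 98 = 16P, i.e. P = 6.125, Q = 191.25.
ΔQ = 191.25 - 232.5 = -41.25.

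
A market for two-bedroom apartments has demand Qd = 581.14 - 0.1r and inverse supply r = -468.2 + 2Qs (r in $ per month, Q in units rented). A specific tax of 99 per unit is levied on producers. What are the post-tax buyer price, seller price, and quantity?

r_b = 660.9, r_s = 561.9, Q = 515.05

Solving each curve for Q: Qs = 234.1 + 0.5r.
The tax drives a wedge r_b - r_s = 99. Substituting r_s = r_b - 99 into supply: Qs = 184.6 + 0.5r_b.
Equate demand and the shifted supply: 581.14 - 0.1r_b = 184.6 + 0.5r_b, giving 0.6r_b = 396.54, so r_b = 660.9.
Then r_s = 660.9 - 99 = 561.9 and Q = 581.14 - 0.1(660.9) = 515.05.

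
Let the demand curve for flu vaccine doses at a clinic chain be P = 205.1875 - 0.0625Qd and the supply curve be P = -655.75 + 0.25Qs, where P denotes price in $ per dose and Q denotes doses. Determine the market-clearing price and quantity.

In direct form, Qd = 3283 - 16P and Qs = 2623 + 4P.
The market clears where 3283 - 16P = 2623 + 4P. Rearranging, 20P = 660, hence P* = 33.
From the demand curve, Q* = 3283 - 16(33) = 2755.

P* = 33, Q* = 2755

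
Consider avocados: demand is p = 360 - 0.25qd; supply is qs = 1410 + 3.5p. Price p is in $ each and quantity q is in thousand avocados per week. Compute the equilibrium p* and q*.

p* = 4, q* = 1424

Solving each curve for q: qd = 1440 - 4p.
Equating demand and supply, 1440 - 4p = 1410 + 3.5p gives 7.5p = 30, so p* = 4.
Plugging p* into demand: q* = 1440 - 4(4) = 1424.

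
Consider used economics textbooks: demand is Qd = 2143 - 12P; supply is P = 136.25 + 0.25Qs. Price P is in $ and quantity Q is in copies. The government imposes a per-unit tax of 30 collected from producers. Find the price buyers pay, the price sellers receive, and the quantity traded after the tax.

Rewriting in direct form: Qs = -545 + 4P.
With a tax of 30 on producers, they supply based on the net price P_s = P_b - 30, so Qs = -665 + 4P_b.
Equate demand and the shifted supply: 2143 - 12P_b = -665 + 4P_b, giving 16P_b = 2808, so P_b = 175.5.
Then P_s = 175.5 - 30 = 145.5 and Q = 2143 - 12(175.5) = 37.

P_b = 175.5, P_s = 145.5, Q = 37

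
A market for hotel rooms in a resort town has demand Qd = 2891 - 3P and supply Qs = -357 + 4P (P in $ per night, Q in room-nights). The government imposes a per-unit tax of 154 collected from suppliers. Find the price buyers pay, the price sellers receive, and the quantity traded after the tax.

P_b = 552, P_s = 398, Q = 1235

Suppliers keep P_s = P_b - 154 per unit, so supply in terms of the buyer price is Qs = -973 + 4P_b.
Equate demand and the shifted supply: 2891 - 3P_b = -973 + 4P_b, giving 7P_b = 3864, so P_b = 552.
Then P_s = 552 - 154 = 398 and Q = 2891 - 3(552) = 1235.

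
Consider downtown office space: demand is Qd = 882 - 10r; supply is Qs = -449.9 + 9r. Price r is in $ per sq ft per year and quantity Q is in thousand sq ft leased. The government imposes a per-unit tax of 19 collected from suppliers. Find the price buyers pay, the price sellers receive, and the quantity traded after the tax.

r_b = 79.1, r_s = 60.1, Q = 91

With a tax of 19 on suppliers, they supply based on the net price r_s = r_b - 19, so Qs = -620.9 + 9r_b.
Set Qd = Qs: 882 - 10r_b = -620.9 + 9r_b, so 1502.9 = 19r_b and r_b = 79.1.
Then r_s = 79.1 - 19 = 60.1 and Q = 882 - 10(79.1) = 91.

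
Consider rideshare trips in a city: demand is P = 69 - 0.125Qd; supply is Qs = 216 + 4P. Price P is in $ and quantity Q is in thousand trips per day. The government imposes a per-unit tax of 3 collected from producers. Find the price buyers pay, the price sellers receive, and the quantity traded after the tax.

P_b = 29, P_s = 26, Q = 320

In direct form, Qd = 552 - 8P.
With a tax of 3 on producers, they supply based on the net price P_s = P_b - 3, so Qs = 204 + 4P_b.
Market clearing requires 552 - 8P_b = 204 + 4P_b; hence 348 = 12P_b and P_b = 29.
Then P_s = 29 - 3 = 26 and Q = 552 - 8(29) = 320.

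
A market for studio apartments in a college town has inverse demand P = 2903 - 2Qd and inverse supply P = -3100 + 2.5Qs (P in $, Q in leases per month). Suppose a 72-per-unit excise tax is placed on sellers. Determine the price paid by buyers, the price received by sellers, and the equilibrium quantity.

Inverting to quantity form: Qd = 1451.5 - 0.5P and Qs = 1240 + 0.4P.
Sellers keep P_s = P_b - 72 per unit, so supply in terms of the buyer price is Qs = 1211.2 + 0.4P_b.
Market clearing requires 1451.5 - 0.5P_b = 1211.2 + 0.4P_b; hence 240.3 = 0.9P_b and P_b = 267.
So P_s = 195 and the quantity traded is Q = 1451.5 - 0.5(267) = 1318.

P_b = 267, P_s = 195, Q = 1318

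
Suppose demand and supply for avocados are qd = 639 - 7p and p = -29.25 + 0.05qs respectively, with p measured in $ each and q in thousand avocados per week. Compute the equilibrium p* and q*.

p* = 2, q* = 625

Inverting to quantity form: qs = 585 + 20p.
Equating demand and supply, 639 - 7p = 585 + 20p gives 27p = 54, so p* = 2.
Plugging p* into demand: q* = 639 - 7(2) = 625.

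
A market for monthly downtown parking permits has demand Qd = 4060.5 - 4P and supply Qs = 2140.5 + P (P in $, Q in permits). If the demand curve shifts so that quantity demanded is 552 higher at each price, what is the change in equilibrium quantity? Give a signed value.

ΔQ = 110.4

At equilibrium Qd = Qs, so 4060.5 - 4P = 2140.5 + P; collecting terms, 1920 = 5P and P* = 384.
Substitute back: Q* = 4060.5 - 4(384) = 2524.5.
After the shift, demand is Qd = 4612.5 - 4P.
Re-solving, 5P = 2472 gives P = 494.4 and Q = 2634.9.
ΔQ = 2634.9 - 2524.5 = 110.4.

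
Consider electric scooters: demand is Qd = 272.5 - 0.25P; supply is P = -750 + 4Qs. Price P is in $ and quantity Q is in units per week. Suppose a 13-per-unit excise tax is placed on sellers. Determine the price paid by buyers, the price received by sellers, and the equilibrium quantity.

P_b = 176.5, P_s = 163.5, Q = 228.375

In direct form, Qs = 187.5 + 0.25P.
The tax drives a wedge P_b - P_s = 13. Substituting P_s = P_b - 13 into supply: Qs = 184.25 + 0.25P_b.
Set Qd = Qs: 272.5 - 0.25P_b = 184.25 + 0.25P_b, so 88.25 = 0.5P_b and P_b = 176.5.
So P_s = 163.5 and the quantity traded is Q = 272.5 - 0.25(176.5) = 228.375.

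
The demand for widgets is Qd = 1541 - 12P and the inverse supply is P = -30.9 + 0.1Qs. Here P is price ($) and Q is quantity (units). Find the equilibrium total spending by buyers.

Inverting to quantity form: Qs = 309 + 10P.
The market clears where 1541 - 12P = 309 + 10P. Rearranging, 22P = 1232, hence P* = 56.
Then Q* = 1541 - 12(56) = 869.
Total spending by buyers = P* × Q* = 56 × 869 = 48664.

Total spending by buyers = 48664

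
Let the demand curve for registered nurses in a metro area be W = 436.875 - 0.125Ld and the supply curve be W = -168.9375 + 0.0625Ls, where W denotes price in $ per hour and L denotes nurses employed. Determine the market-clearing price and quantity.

Rewriting in direct form: Ld = 3495 - 8W and Ls = 2703 + 16W.
Equating demand and supply, 3495 - 8W = 2703 + 16W gives 24W = 792, so W* = 33.
Plugging W* into demand: L* = 3495 - 8(33) = 3231.

W* = 33, L* = 3231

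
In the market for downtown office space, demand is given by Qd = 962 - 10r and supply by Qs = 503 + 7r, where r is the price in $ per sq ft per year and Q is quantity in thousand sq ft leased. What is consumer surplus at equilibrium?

Set Qd = Qs: 962 - 10r = 503 + 7r, so 459 = 17r and r* = 27.
Plugging r* into demand: Q* = 962 - 10(27) = 692.
Demand choke price (Qd = 0): r = 962/10 = 96.2. Consumer surplus = ½ × (96.2 - 27) × 692 = 23943.2.

Consumer surplus = 23943.2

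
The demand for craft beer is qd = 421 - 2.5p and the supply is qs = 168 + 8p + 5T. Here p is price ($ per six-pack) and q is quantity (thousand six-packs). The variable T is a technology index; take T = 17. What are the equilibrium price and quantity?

With T = 17, supply is qs = 253 + 8p.
At equilibrium qd = qs, so 421 - 2.5p = 253 + 8p; collecting terms, 168 = 10.5p and p* = 16.
From the demand curve, q* = 421 - 2.5(16) = 381.

p* = 16, q* = 381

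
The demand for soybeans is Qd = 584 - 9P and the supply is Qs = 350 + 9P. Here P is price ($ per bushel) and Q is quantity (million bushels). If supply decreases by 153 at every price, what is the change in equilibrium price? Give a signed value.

Set Qd = Qs: 584 - 9P = 350 + 9P, so 234 = 18P and P* = 13.
Substitute back: Q* = 584 - 9(13) = 467.
After the shift, supply is Qs = 197 + 9P.
New equilibrium: 387 = 18P, so P = 21.5 and Q = 390.5.
ΔP = 21.5 - 13 = 8.5.

ΔP = 8.5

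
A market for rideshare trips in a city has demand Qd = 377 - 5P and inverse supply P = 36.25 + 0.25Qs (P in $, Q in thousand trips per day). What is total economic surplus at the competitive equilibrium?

Total surplus = 1703.025

Solving each curve for Q: Qs = -145 + 4P.
Equating demand and supply, 377 - 5P = -145 + 4P gives 9P = 522, so P* = 58.
Plugging P* into demand: Q* = 377 - 5(58) = 87.
Demand choke price = 75.4; supply choke price = 36.25. CS = ½(75.4 - 58)(87) = 756.9; PS = ½(58 - 36.25)(87) = 946.125. Total surplus = 1703.025.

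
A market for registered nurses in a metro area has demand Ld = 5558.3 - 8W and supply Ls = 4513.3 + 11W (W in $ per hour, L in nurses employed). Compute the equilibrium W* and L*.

W* = 55, L* = 5118.3

Equating demand and supply, 5558.3 - 8W = 4513.3 + 11W gives 19W = 1045, so W* = 55.
From the demand curve, L* = 5558.3 - 8(55) = 5118.3.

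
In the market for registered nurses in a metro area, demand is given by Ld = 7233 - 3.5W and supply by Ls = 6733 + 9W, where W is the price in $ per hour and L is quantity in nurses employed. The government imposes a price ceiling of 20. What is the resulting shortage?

Shortage = 250

With W fixed at 20, quantity demanded is 7163 and quantity supplied is 6913.
Shortage = Ld - Ls = 7163 - 6913 = 250.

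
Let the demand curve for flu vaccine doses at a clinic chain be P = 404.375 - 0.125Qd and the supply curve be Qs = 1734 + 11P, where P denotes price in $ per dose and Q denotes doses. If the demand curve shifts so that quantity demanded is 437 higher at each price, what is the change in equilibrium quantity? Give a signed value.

Inverting to quantity form: Qd = 3235 - 8P.
Equating demand and supply, 3235 - 8P = 1734 + 11P gives 19P = 1501, so P* = 79.
Substitute back: Q* = 3235 - 8(79) = 2603.
After the shift, demand is Qd = 3672 - 8P.
New equilibrium: 1938 = 19P, so P = 102 and Q = 2856.
ΔQ = 2856 - 2603 = 253.

ΔQ = 253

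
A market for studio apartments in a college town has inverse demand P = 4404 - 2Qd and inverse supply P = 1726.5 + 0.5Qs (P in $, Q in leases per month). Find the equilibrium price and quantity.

P* = 2262, Q* = 1071

Inverting to quantity form: Qd = 2202 - 0.5P and Qs = -3453 + 2P.
The market clears where 2202 - 0.5P = -3453 + 2P. Rearranging, 2.5P = 5655, hence P* = 2262.
Then Q* = 2202 - 0.5(2262) = 1071.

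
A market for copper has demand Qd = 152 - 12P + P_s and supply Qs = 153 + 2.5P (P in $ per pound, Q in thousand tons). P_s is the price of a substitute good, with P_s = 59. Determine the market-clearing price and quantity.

P* = 4, Q* = 163

With P_s = 59, demand is Qd = 211 - 12P.
The market clears where 211 - 12P = 153 + 2.5P. Rearranging, 14.5P = 58, hence P* = 4.
Then Q* = 211 - 12(4) = 163.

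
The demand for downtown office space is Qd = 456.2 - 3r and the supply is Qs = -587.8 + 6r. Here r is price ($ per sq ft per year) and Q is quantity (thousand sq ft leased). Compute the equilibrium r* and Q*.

The market clears where 456.2 - 3r = -587.8 + 6r. Rearranging, 9r = 1044, hence r* = 116.
Then Q* = 456.2 - 3(116) = 108.2.

r* = 116, Q* = 108.2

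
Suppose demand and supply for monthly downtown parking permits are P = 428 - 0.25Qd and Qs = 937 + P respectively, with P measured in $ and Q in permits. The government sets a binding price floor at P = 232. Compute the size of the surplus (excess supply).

Surplus = 385

Solving each curve for Q: Qd = 1712 - 4P.
Evaluating both curves at the floor price 232 gives Qd = 784, Qs = 1169.
Surplus = Qs - Qd = 1169 - 784 = 385.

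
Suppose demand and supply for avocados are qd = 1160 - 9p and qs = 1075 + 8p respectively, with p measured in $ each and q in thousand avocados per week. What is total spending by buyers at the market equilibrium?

Total spending by buyers = 5575

At equilibrium qd = qs, so 1160 - 9p = 1075 + 8p; collecting terms, 85 = 17p and p* = 5.
From the demand curve, q* = 1160 - 9(5) = 1115.
Total spending by buyers = p* × q* = 5 × 1115 = 5575.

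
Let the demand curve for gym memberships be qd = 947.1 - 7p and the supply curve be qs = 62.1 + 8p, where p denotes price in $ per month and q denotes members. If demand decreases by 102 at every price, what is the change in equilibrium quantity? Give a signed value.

Δq = -54.4

At equilibrium qd = qs, so 947.1 - 7p = 62.1 + 8p; collecting terms, 885 = 15p and p* = 59.
Substitute back: q* = 947.1 - 7(59) = 534.1.
After the shift, demand is qd = 845.1 - 7p.
The new intersection has 783 = 15p, i.e. p = 52.2, q = 479.7.
Δq = 479.7 - 534.1 = -54.4.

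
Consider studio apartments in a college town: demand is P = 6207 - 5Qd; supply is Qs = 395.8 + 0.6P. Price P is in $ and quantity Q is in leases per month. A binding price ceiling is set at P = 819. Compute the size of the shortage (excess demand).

In direct form, Qd = 1241.4 - 0.2P.
At P = 819: Qd = 1077.6 and Qs = 887.2.
Shortage = Qd - Qs = 1077.6 - 887.2 = 190.4.

Shortage = 190.4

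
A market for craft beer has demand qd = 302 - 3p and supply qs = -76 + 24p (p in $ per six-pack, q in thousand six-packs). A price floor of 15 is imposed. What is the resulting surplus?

Surplus = 27

At p = 15: qd = 257 and qs = 284.
Surplus = qs - qd = 284 - 257 = 27.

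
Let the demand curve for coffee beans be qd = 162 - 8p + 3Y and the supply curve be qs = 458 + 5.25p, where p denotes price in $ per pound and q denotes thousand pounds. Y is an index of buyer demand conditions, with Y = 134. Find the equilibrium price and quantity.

p* = 8, q* = 500

With Y = 134, demand is qd = 564 - 8p.
The market clears where 564 - 8p = 458 + 5.25p. Rearranging, 13.25p = 106, hence p* = 8.
Substitute back: q* = 564 - 8(8) = 500.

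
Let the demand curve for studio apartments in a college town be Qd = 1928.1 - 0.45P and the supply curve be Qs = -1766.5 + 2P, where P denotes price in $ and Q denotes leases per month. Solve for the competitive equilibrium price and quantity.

P* = 1508, Q* = 1249.5

At equilibrium Qd = Qs, so 1928.1 - 0.45P = -1766.5 + 2P; collecting terms, 3694.6 = 2.45P and P* = 1508.
Plugging P* into demand: Q* = 1928.1 - 0.45(1508) = 1249.5.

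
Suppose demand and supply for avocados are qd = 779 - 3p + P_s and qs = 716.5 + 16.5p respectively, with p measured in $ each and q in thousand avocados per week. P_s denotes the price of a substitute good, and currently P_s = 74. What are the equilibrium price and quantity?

With P_s = 74, demand is qd = 853 - 3p.
At equilibrium qd = qs, so 853 - 3p = 716.5 + 16.5p; collecting terms, 136.5 = 19.5p and p* = 7.
Then q* = 853 - 3(7) = 832.

p* = 7, q* = 832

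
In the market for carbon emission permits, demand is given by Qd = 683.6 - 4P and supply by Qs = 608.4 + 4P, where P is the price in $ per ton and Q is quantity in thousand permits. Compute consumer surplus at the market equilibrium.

The market clears where 683.6 - 4P = 608.4 + 4P. Rearranging, 8P = 75.2, hence P* = 9.4.
Plugging P* into demand: Q* = 683.6 - 4(9.4) = 646.
Demand choke price (Qd = 0): P = 683.6/4 = 170.9. Consumer surplus = ½ × (170.9 - 9.4) × 646 = 52164.5.

Consumer surplus = 52164.5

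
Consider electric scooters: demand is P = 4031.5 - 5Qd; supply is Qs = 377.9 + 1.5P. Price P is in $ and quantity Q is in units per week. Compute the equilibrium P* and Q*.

P* = 252, Q* = 755.9

Rewriting in direct form: Qd = 806.3 - 0.2P.
Set Qd = Qs: 806.3 - 0.2P = 377.9 + 1.5P, so 428.4 = 1.7P and P* = 252.
From the demand curve, Q* = 806.3 - 0.2(252) = 755.9.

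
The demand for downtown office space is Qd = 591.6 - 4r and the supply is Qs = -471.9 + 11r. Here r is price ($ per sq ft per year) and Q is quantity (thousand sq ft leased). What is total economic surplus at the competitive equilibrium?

Total surplus = 16170

At equilibrium Qd = Qs, so 591.6 - 4r = -471.9 + 11r; collecting terms, 1063.5 = 15r and r* = 70.9.
Plugging r* into demand: Q* = 591.6 - 4(70.9) = 308.
Demand choke price = 147.9; supply choke price = 42.9. CS = ½(147.9 - 70.9)(308) = 11858; PS = ½(70.9 - 42.9)(308) = 4312. Total surplus = 16170.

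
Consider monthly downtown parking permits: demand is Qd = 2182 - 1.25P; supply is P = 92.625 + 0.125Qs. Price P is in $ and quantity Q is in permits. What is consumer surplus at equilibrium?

Consumer surplus = 1277347.6

Inverting to quantity form: Qs = -741 + 8P.
Equating demand and supply, 2182 - 1.25P = -741 + 8P gives 9.25P = 2923, so P* = 316.
Then Q* = 2182 - 1.25(316) = 1787.
Demand choke price (Qd = 0): P = 2182/1.25 = 1745.6. Consumer surplus = ½ × (1745.6 - 316) × 1787 = 1277347.6.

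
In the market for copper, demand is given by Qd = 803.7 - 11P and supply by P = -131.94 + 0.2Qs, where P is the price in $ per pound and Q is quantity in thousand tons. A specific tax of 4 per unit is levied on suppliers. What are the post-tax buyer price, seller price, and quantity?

Inverting to quantity form: Qs = 659.7 + 5P.
The tax drives a wedge P_b - P_s = 4. Substituting P_s = P_b - 4 into supply: Qs = 639.7 + 5P_b.
Market clearing requires 803.7 - 11P_b = 639.7 + 5P_b; hence 164 = 16P_b and P_b = 10.25.
Then P_s = 10.25 - 4 = 6.25 and Q = 803.7 - 11(10.25) = 690.95.

P_b = 10.25, P_s = 6.25, Q = 690.95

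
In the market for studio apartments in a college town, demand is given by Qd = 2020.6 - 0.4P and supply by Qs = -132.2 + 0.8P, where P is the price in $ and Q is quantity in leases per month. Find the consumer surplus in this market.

Consumer surplus = 2122261.25

At equilibrium Qd = Qs, so 2020.6 - 0.4P = -132.2 + 0.8P; collecting terms, 2152.8 = 1.2P and P* = 1794.
Then Q* = 2020.6 - 0.4(1794) = 1303.
Demand choke price (Qd = 0): P = 2020.6/0.4 = 5051.5. Consumer surplus = ½ × (5051.5 - 1794) × 1303 = 2122261.25.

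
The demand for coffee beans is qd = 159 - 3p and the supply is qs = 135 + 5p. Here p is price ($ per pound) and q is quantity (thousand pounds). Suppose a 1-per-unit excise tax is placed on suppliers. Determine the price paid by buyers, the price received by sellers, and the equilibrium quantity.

Suppliers keep p_s = p_b - 1 per unit, so supply in terms of the buyer price is qs = 130 + 5p_b.
Equate demand and the shifted supply: 159 - 3p_b = 130 + 5p_b, giving 8p_b = 29, so p_b = 3.625.
Then p_s = 3.625 - 1 = 2.625 and q = 159 - 3(3.625) = 148.125.

p_b = 3.625, p_s = 2.625, q = 148.125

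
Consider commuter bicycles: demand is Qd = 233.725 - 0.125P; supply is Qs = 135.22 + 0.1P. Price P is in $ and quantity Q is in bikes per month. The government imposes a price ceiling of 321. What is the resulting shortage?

Evaluating both curves at the ceiling price 321 gives Qd = 193.6, Qs = 167.32.
Shortage = Qd - Qs = 193.6 - 167.32 = 26.28.

Shortage = 26.28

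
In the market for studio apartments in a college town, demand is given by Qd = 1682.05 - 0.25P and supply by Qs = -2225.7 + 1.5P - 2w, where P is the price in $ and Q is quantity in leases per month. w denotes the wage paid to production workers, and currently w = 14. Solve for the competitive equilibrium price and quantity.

With w = 14, supply is Qs = -2253.7 + 1.5P.
Set Qd = Qs: 1682.05 - 0.25P = -2253.7 + 1.5P, so 3935.75 = 1.75P and P* = 2249.
Plugging P* into demand: Q* = 1682.05 - 0.25(2249) = 1119.8.

P* = 2249, Q* = 1119.8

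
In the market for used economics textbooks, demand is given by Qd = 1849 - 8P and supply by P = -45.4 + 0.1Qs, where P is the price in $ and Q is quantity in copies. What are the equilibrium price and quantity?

Inverting to quantity form: Qs = 454 + 10P.
Set Qd = Qs: 1849 - 8P = 454 + 10P, so 1395 = 18P and P* = 77.5.
Then Q* = 1849 - 8(77.5) = 1229.

P* = 77.5, Q* = 1229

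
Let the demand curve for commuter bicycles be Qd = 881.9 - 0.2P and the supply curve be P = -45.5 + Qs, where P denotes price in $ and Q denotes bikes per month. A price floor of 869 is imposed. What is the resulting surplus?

Inverting to quantity form: Qs = 45.5 + P.
At P = 869: Qd = 708.1 and Qs = 914.5.
Surplus = Qs - Qd = 914.5 - 708.1 = 206.4.

Surplus = 206.4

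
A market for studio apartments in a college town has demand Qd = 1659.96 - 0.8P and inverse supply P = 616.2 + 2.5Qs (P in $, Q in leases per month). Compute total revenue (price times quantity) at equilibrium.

Inverting to quantity form: Qs = -246.48 + 0.4P.
The market clears where 1659.96 - 0.8P = -246.48 + 0.4P. Rearranging, 1.2P = 1906.44, hence P* = 1588.7.
Plugging P* into demand: Q* = 1659.96 - 0.8(1588.7) = 389.
Total revenue = P* × Q* = 1588.7 × 389 = 618004.3.

Total revenue = 618004.3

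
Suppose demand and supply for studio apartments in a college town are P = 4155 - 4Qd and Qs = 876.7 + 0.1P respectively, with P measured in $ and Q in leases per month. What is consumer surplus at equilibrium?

Consumer surplus = 1703858

Solving each curve for Q: Qd = 1038.75 - 0.25P.
The market clears where 1038.75 - 0.25P = 876.7 + 0.1P. Rearranging, 0.35P = 162.05, hence P* = 463.
Then Q* = 1038.75 - 0.25(463) = 923.
Demand choke price (Qd = 0): P = 1038.75/0.25 = 4155. Consumer surplus = ½ × (4155 - 463) × 923 = 1703858.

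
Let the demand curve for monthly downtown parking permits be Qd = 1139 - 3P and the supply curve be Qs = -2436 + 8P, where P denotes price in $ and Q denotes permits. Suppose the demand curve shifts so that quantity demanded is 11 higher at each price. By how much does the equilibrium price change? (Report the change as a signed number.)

Equating demand and supply, 1139 - 3P = -2436 + 8P gives 11P = 3575, so P* = 325.
Then Q* = 1139 - 3(325) = 164.
After the shift, demand is Qd = 1150 - 3P.
The new intersection has 3586 = 11P, i.e. P = 326, Q = 172.
ΔP = 326 - 325 = 1.

ΔP = 1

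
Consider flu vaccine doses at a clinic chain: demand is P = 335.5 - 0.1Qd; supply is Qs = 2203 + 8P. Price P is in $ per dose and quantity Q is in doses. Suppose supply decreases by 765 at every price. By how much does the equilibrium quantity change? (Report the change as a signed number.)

ΔQ = -425

In direct form, Qd = 3355 - 10P.
At equilibrium Qd = Qs, so 3355 - 10P = 2203 + 8P; collecting terms, 1152 = 18P and P* = 64.
Plugging P* into demand: Q* = 3355 - 10(64) = 2715.
After the shift, supply is Qs = 1438 + 8P.
Re-solving, 18P = 1917 gives P = 106.5 and Q = 2290.
ΔQ = 2290 - 2715 = -425.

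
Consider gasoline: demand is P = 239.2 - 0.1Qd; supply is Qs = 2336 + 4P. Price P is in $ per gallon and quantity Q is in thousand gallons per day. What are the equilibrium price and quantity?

P* = 4, Q* = 2352

Inverting to quantity form: Qd = 2392 - 10P.
Set Qd = Qs: 2392 - 10P = 2336 + 4P, so 56 = 14P and P* = 4.
From the demand curve, Q* = 2392 - 10(4) = 2352.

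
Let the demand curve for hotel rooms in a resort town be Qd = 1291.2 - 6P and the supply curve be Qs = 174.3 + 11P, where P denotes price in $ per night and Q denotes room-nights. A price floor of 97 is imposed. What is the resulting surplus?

With P fixed at 97, quantity demanded is 709.2 and quantity supplied is 1241.3.
Surplus = Qs - Qd = 1241.3 - 709.2 = 532.1.

Surplus = 532.1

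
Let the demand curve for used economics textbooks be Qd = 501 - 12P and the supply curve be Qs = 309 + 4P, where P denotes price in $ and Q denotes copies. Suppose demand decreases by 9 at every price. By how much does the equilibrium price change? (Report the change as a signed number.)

ΔP = -0.5625

At equilibrium Qd = Qs, so 501 - 12P = 309 + 4P; collecting terms, 192 = 16P and P* = 12.
Substitute back: Q* = 501 - 12(12) = 357.
After the shift, demand is Qd = 492 - 12P.
Re-solving, 16P = 183 gives P = 11.4375 and Q = 354.75.
ΔP = 11.4375 - 12 = -0.5625.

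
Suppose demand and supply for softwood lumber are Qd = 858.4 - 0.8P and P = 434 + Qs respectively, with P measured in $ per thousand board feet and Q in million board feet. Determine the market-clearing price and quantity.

Rewriting in direct form: Qs = -434 + P.
Set Qd = Qs: 858.4 - 0.8P = -434 + P, so 1292.4 = 1.8P and P* = 718.
Substitute back: Q* = 858.4 - 0.8(718) = 284.

P* = 718, Q* = 284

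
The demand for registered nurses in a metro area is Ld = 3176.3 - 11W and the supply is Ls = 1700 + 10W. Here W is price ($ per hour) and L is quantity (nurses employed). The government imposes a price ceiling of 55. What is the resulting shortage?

Shortage = 321.3

With W fixed at 55, quantity demanded is 2571.3 and quantity supplied is 2250.
Shortage = Ld - Ls = 2571.3 - 2250 = 321.3.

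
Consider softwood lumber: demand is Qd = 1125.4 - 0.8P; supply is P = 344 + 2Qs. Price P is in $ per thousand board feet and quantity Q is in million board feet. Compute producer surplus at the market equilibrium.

In direct form, Qs = -172 + 0.5P.
At equilibrium Qd = Qs, so 1125.4 - 0.8P = -172 + 0.5P; collecting terms, 1297.4 = 1.3P and P* = 998.
Then Q* = 1125.4 - 0.8(998) = 327.
Supply choke price (Qs = 0): P = 344. Producer surplus = ½ × (998 - 344) × 327 = 106929.

Producer surplus = 106929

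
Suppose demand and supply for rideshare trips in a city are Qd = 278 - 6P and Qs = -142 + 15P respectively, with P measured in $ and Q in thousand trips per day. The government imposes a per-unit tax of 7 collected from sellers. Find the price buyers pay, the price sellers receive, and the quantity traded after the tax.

P_b = 25, P_s = 18, Q = 128

Sellers keep P_s = P_b - 7 per unit, so supply in terms of the buyer price is Qs = -247 + 15P_b.
Set Qd = Qs: 278 - 6P_b = -247 + 15P_b, so 525 = 21P_b and P_b = 25.
Then P_s = 25 - 7 = 18 and Q = 278 - 6(25) = 128.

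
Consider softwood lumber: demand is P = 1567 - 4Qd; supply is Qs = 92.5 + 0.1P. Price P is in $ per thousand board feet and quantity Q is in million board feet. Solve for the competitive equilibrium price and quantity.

P* = 855, Q* = 178

Rewriting in direct form: Qd = 391.75 - 0.25P.
Set Qd = Qs: 391.75 - 0.25P = 92.5 + 0.1P, so 299.25 = 0.35P and P* = 855.
Substitute back: Q* = 391.75 - 0.25(855) = 178.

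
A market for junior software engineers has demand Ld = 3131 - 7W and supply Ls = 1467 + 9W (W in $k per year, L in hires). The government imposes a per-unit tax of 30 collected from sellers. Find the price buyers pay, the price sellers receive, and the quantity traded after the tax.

W_b = 120.875, W_s = 90.875, L = 2284.875

With a tax of 30 on sellers, they supply based on the net price W_s = W_b - 30, so Ls = 1197 + 9W_b.
Equate demand and the shifted supply: 3131 - 7W_b = 1197 + 9W_b, giving 16W_b = 1934, so W_b = 120.875.
Then W_s = 120.875 - 30 = 90.875 and L = 3131 - 7(120.875) = 2284.875.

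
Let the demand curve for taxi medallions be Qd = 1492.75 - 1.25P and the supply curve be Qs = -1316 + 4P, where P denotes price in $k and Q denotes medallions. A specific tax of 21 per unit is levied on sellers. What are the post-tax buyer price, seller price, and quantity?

P_b = 551, P_s = 530, Q = 804

Sellers keep P_s = P_b - 21 per unit, so supply in terms of the buyer price is Qs = -1400 + 4P_b.
Set Qd = Qs: 1492.75 - 1.25P_b = -1400 + 4P_b, so 2892.75 = 5.25P_b and P_b = 551.
Then P_s = 551 - 21 = 530 and Q = 1492.75 - 1.25(551) = 804.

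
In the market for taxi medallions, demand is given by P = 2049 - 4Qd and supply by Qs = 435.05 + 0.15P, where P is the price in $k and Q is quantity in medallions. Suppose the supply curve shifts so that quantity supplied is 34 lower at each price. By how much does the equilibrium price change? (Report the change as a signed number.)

Solving each curve for Q: Qd = 512.25 - 0.25P.
Set Qd = Qs: 512.25 - 0.25P = 435.05 + 0.15P, so 77.2 = 0.4P and P* = 193.
Plugging P* into demand: Q* = 512.25 - 0.25(193) = 464.
After the shift, supply is Qs = 401.05 + 0.15P.
New equilibrium: 111.2 = 0.4P, so P = 278 and Q = 442.75.
ΔP = 278 - 193 = 85.

ΔP = 85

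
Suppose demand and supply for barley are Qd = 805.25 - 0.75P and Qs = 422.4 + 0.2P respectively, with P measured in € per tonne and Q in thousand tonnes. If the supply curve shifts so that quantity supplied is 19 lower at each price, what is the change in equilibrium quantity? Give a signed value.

ΔQ = -15

Equating demand and supply, 805.25 - 0.75P = 422.4 + 0.2P gives 0.95P = 382.85, so P* = 403.
From the demand curve, Q* = 805.25 - 0.75(403) = 503.
After the shift, supply is Qs = 403.4 + 0.2P.
The new intersection has 401.85 = 0.95P, i.e. P = 423, Q = 488.
ΔQ = 488 - 503 = -15.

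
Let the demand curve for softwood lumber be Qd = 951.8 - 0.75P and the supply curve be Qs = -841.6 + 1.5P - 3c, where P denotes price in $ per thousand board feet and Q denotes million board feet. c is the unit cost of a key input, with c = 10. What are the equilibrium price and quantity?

With c = 10, supply is Qs = -871.6 + 1.5P.
At equilibrium Qd = Qs, so 951.8 - 0.75P = -871.6 + 1.5P; collecting terms, 1823.4 = 2.25P and P* = 810.4.
Substitute back: Q* = 951.8 - 0.75(810.4) = 344.

P* = 810.4, Q* = 344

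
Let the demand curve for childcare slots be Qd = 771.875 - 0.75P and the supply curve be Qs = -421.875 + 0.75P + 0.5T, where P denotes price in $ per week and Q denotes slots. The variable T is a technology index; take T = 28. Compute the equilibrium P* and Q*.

With T = 28, supply is Qs = -407.875 + 0.75P.
Equating demand and supply, 771.875 - 0.75P = -407.875 + 0.75P gives 1.5P = 1179.75, so P* = 786.5.
From the demand curve, Q* = 771.875 - 0.75(786.5) = 182.

P* = 786.5, Q* = 182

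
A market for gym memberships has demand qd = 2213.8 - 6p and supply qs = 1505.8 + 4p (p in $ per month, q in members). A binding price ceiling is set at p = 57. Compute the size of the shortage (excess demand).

Shortage = 138

With p fixed at 57, quantity demanded is 1871.8 and quantity supplied is 1733.8.
Shortage = qd - qs = 1871.8 - 1733.8 = 138.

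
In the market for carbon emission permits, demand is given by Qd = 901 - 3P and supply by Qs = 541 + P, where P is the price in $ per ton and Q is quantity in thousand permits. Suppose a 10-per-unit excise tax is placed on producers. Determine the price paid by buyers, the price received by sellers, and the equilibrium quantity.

P_b = 92.5, P_s = 82.5, Q = 623.5

With a tax of 10 on producers, they supply based on the net price P_s = P_b - 10, so Qs = 531 + P_b.
Equate demand and the shifted supply: 901 - 3P_b = 531 + P_b, giving 4P_b = 370, so P_b = 92.5.
Then P_s = 92.5 - 10 = 82.5 and Q = 901 - 3(92.5) = 623.5.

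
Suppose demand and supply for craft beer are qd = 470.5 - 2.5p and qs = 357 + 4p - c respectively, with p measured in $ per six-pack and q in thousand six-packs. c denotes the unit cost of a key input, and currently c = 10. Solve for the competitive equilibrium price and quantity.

With c = 10, supply is qs = 347 + 4p.
At equilibrium qd = qs, so 470.5 - 2.5p = 347 + 4p; collecting terms, 123.5 = 6.5p and p* = 19.
Substitute back: q* = 470.5 - 2.5(19) = 423.

p* = 19, q* = 423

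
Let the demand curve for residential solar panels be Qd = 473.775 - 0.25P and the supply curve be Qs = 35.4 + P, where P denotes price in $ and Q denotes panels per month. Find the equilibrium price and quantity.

P* = 350.7, Q* = 386.1

The market clears where 473.775 - 0.25P = 35.4 + P. Rearranging, 1.25P = 438.375, hence P* = 350.7.
Substitute back: Q* = 473.775 - 0.25(350.7) = 386.1.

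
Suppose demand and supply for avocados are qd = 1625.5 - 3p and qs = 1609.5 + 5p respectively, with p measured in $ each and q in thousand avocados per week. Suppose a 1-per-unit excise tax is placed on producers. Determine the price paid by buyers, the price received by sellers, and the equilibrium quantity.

p_b = 2.625, p_s = 1.625, q = 1617.625

The tax drives a wedge p_b - p_s = 1. Substituting p_s = p_b - 1 into supply: qs = 1604.5 + 5p_b.
Market clearing requires 1625.5 - 3p_b = 1604.5 + 5p_b; hence 21 = 8p_b and p_b = 2.625.
So p_s = 1.625 and the quantity traded is q = 1625.5 - 3(2.625) = 1617.625.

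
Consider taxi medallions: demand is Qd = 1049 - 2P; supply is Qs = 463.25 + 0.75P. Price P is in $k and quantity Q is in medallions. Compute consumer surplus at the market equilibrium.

At equilibrium Qd = Qs, so 1049 - 2P = 463.25 + 0.75P; collecting terms, 585.75 = 2.75P and P* = 213.
Substitute back: Q* = 1049 - 2(213) = 623.
Demand choke price (Qd = 0): P = 1049/2 = 524.5. Consumer surplus = ½ × (524.5 - 213) × 623 = 97032.25.

Consumer surplus = 97032.25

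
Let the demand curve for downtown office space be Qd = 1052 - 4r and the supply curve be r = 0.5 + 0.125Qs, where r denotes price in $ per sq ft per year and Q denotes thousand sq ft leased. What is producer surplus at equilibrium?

Producer surplus = 30625

Solving each curve for Q: Qs = -4 + 8r.
Set Qd = Qs: 1052 - 4r = -4 + 8r, so 1056 = 12r and r* = 88.
Substitute back: Q* = 1052 - 4(88) = 700.
Supply choke price (Qs = 0): r = 0.5. Producer surplus = ½ × (88 - 0.5) × 700 = 30625.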